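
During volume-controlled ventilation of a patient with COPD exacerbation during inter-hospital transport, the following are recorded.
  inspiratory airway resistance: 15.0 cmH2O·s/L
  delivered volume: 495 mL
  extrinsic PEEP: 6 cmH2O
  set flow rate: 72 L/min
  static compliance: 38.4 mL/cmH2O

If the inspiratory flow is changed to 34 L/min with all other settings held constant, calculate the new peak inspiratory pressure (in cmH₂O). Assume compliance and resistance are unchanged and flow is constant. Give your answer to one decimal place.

Flow: 72 L/min ÷ 60 = 1.2 L/s.
New flow: 34 L/min ÷ 60 = 0.5667 L/s.
PIP = Vt/C + R·V̇ + PEEP (constant-flow equation of motion).
Only the resistive term changes: ΔPIP = R × ΔV̇ = 15.0 × (0.5667 − 1.2) = 15.0 × -0.6333 = -9.5 cmH2O.
Original PIP = 495/38.4 + 15.0×1.2 + 6 = 36.891 cmH2O; new PIP = 36.891 + (-9.5) = 27.391 cmH2O.

27.4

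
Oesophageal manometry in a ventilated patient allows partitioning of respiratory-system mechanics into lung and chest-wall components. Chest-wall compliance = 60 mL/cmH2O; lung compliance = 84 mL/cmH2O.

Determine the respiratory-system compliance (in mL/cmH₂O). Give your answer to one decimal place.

Lung and chest wall are elastances in series: 1/Crs = 1/CL + 1/Ccw.
1/Crs = 1/84 + 1/60 = 0.02857.
Crs = 35.002 mL/cmH2O.

35.0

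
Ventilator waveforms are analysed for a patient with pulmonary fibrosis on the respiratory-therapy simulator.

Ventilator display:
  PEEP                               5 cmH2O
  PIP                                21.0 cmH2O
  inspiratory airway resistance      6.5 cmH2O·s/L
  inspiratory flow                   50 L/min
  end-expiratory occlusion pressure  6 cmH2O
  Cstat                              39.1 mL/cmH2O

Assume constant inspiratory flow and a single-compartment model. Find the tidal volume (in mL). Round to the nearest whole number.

Flow: 50 L/min ÷ 60 = 0.8333 L/s.
Total PEEP = 6 cmH2O (set 5 + intrinsic 1); this is the baseline alveolar pressure.
Equation of motion (constant flow): PIP = Vt/C + R·V̇ + PEEP.
Vt/C = PIP − R·V̇ − PEEP = 21.0 − 5.416 − 6 = 9.584 cmH2O.
Vt = C × 9.584 = 39.1 × 9.584 = 374.73 mL.

375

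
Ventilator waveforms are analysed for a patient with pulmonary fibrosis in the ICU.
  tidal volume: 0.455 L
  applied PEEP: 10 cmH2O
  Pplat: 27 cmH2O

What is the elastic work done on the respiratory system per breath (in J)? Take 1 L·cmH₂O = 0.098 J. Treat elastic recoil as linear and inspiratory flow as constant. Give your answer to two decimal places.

0.38

Elastic work ≈ ½ × (Pplat − PEEP) × Vt = 0.5 × (27 − 10) × 0.455 L = 0.5 × 17.0 × 0.455 = 3.868 L·cmH2O.
× 0.098 J/(L·cmH2O) → 0.3791 J.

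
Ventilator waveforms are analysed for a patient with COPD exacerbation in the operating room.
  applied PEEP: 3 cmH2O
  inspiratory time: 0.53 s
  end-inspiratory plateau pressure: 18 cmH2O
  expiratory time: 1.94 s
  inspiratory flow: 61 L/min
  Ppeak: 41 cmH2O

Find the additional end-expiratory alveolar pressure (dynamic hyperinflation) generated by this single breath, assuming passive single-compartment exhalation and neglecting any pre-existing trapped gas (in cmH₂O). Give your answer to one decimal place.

1.4

Flow: 61 L/min ÷ 60 = 1.0167 L/s.
Vt = flow × Ti = 1.0167 L/s × 0.53 s × 1000 mL/L = 538.85 mL.
R = (PIP − Pplat)/V̇ = (41 − 18) / 1.0167 = 23.0/1.0167 = 22.622 cmH2O·s/L.
C = Vt/(Pplat − PEEP) = 538.85 / (18 − 3) = 538.85/15.0 = 35.923 mL/cmH2O.
τ = R × C = 22.622 × 0.03592 L/cmH2O = 0.8126 s.
Fraction remaining = e^(−Te/τ) = e^(−1.94/0.8126) = 0.09187; trapped volume = 538.85 × 0.09187 = 49.504 mL.
Additional alveolar pressure from trapping ≈ V_trapped / C = 49.504 / 35.923 = 1.378 cmH2O.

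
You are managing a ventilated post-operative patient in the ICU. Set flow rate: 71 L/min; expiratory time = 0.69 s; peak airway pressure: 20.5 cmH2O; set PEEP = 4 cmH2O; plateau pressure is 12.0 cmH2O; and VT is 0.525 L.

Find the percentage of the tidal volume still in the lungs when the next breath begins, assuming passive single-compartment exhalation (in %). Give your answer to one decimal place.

23.1

Flow: 71 L/min ÷ 60 = 1.1833 L/s.
R = (PIP − Pplat)/V̇ = (20.5 − 12.0) / 1.1833 = 8.5/1.1833 = 7.183 cmH2O·s/L.
C = Vt/(Pplat − PEEP) = 525.0 / (12.0 − 4) = 525.0/8.0 = 65.625 mL/cmH2O.
τ = R × C = 7.183 × 0.06563 L/cmH2O = 0.4714 s.
Fraction remaining at end-expiration = e^(−Te/τ) = e^(−0.69/0.4714) = 0.2314 → 23.14%.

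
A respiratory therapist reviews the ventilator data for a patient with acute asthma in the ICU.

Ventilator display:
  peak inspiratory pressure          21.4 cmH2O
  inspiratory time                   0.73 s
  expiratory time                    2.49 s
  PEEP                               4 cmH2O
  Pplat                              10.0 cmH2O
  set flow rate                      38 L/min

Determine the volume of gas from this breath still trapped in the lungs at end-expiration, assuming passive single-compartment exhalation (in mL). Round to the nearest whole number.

77

Flow: 38 L/min ÷ 60 = 0.6333 L/s.
Vt = flow × Ti = 0.6333 L/s × 0.73 s × 1000 mL/L = 462.31 mL.
R = (PIP − Pplat)/V̇ = (21.4 − 10.0) / 0.6333 = 11.4/0.6333 = 18.001 cmH2O·s/L.
C = Vt/(Pplat − PEEP) = 462.31 / (10.0 − 4) = 462.31/6.0 = 77.052 mL/cmH2O.
τ = R × C = 18.001 × 0.07705 L/cmH2O = 1.387 s.
Fraction remaining = e^(−Te/τ) = e^(−2.49/1.387) = 0.1661.
Trapped volume = 462.31 × 0.1661 = 76.79 mL.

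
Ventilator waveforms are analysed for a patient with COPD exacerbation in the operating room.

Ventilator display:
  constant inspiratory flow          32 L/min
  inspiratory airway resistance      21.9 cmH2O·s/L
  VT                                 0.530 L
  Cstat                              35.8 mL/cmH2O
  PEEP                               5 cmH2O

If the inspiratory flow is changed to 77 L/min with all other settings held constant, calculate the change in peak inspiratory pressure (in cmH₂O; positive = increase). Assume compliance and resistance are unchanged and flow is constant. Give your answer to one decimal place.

16.4

Flow: 32 L/min ÷ 60 = 0.5333 L/s.
New flow: 77 L/min ÷ 60 = 1.2833 L/s.
PIP = Vt/C + R·V̇ + PEEP (constant-flow equation of motion).
Only the resistive term changes: ΔPIP = R × ΔV̇ = 21.9 × (1.2833 − 0.5333) = 21.9 × 0.75 = 16.425 cmH2O.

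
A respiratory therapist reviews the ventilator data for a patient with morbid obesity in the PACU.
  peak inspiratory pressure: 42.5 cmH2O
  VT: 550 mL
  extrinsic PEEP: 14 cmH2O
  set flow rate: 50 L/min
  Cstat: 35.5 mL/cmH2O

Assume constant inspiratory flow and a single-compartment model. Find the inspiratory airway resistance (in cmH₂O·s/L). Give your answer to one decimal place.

15.6

Flow: 50 L/min ÷ 60 = 0.8333 L/s.
Equation of motion (constant flow): PIP = Vt/C + R·V̇ + PEEP.
R·V̇ = PIP − Vt/C − PEEP = 42.5 − 550/35.5 − 14 = 42.5 − 15.493 − 14 = 13.007 cmH2O.
R = 13.007 / 0.8333 = 15.609 cmH2O·s/L.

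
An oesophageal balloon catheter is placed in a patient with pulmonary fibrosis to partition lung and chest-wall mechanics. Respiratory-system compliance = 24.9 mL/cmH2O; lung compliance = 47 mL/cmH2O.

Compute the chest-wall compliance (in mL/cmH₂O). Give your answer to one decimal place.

53.0

1/Ccw = 1/Crs − 1/CL.
1/Ccw = 1/24.9 − 1/47 = 0.01888.
Ccw = 52.966 mL/cmH2O.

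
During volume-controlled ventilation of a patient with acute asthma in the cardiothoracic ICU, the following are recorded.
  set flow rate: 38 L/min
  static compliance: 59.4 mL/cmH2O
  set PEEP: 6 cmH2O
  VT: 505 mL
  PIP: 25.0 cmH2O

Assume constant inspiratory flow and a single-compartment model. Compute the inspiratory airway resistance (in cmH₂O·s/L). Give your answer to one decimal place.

16.6

Flow: 38 L/min ÷ 60 = 0.6333 L/s.
Equation of motion (constant flow): PIP = Vt/C + R·V̇ + PEEP.
R·V̇ = PIP − Vt/C − PEEP = 25.0 − 505/59.4 − 6 = 25.0 − 8.502 − 6 = 10.498 cmH2O.
R = 10.498 / 0.6333 = 16.577 cmH2O·s/L.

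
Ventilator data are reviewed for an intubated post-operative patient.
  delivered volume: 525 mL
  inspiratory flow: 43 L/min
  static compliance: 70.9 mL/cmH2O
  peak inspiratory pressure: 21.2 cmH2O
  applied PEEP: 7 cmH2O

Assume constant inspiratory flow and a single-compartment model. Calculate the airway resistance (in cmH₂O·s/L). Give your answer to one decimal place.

Flow: 43 L/min ÷ 60 = 0.7167 L/s.
Equation of motion (constant flow): PIP = Vt/C + R·V̇ + PEEP.
R·V̇ = PIP − Vt/C − PEEP = 21.2 − 525/70.9 − 7 = 21.2 − 7.405 − 7 = 6.795 cmH2O.
R = 6.795 / 0.7167 = 9.481 cmH2O·s/L.

9.5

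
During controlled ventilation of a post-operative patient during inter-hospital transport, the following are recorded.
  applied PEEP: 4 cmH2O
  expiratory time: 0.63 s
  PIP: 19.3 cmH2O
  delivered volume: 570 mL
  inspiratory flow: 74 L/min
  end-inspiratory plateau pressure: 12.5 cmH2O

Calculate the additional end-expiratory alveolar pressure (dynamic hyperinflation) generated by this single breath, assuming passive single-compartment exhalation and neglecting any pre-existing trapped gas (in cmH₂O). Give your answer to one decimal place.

1.5

Flow: 74 L/min ÷ 60 = 1.2333 L/s.
R = (PIP − Pplat)/V̇ = (19.3 − 12.5) / 1.2333 = 6.8/1.2333 = 5.514 cmH2O·s/L.
C = Vt/(Pplat − PEEP) = 570.0 / (12.5 − 4) = 570.0/8.5 = 67.059 mL/cmH2O.
τ = R × C = 5.514 × 0.06706 L/cmH2O = 0.3698 s.
Fraction remaining = e^(−Te/τ) = e^(−0.63/0.3698) = 0.182; trapped volume = 570.0 × 0.182 = 103.74 mL.
Additional alveolar pressure from trapping ≈ V_trapped / C = 103.74 / 67.059 = 1.547 cmH2O.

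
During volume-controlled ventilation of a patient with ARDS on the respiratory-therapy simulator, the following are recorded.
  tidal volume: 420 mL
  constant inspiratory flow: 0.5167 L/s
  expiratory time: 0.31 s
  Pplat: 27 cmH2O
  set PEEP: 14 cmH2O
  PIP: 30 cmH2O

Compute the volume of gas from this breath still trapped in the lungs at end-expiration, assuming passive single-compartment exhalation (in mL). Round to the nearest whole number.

R = (PIP − Pplat)/V̇ = (30 − 27) / 0.5167 = 3.0/0.5167 = 5.806 cmH2O·s/L.
C = Vt/(Pplat − PEEP) = 420.0 / (27 − 14) = 420.0/13.0 = 32.308 mL/cmH2O.
τ = R × C = 5.806 × 0.03231 L/cmH2O = 0.1876 s.
Fraction remaining = e^(−Te/τ) = e^(−0.31/0.1876) = 0.1916.
Trapped volume = 420.0 × 0.1916 = 80.472 mL.

80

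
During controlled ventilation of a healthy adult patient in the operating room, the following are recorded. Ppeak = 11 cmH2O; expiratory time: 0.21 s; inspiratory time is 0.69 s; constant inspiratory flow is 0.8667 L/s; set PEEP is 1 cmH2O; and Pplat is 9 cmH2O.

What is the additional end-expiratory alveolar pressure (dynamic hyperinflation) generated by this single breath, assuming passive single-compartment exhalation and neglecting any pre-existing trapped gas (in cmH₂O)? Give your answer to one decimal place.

Vt = flow × Ti = 0.8667 L/s × 0.69 s × 1000 mL/L = 598.02 mL.
R = (PIP − Pplat)/V̇ = (11 − 9) / 0.8667 = 2.0/0.8667 = 2.308 cmH2O·s/L.
C = Vt/(Pplat − PEEP) = 598.02 / (9 − 1) = 598.02/8.0 = 74.753 mL/cmH2O.
τ = R × C = 2.308 × 0.07475 L/cmH2O = 0.1725 s.
Fraction remaining = e^(−Te/τ) = e^(−0.21/0.1725) = 0.296; trapped volume = 598.02 × 0.296 = 177.01 mL.
Additional alveolar pressure from trapping ≈ V_trapped / C = 177.01 / 74.753 = 2.368 cmH2O.

2.4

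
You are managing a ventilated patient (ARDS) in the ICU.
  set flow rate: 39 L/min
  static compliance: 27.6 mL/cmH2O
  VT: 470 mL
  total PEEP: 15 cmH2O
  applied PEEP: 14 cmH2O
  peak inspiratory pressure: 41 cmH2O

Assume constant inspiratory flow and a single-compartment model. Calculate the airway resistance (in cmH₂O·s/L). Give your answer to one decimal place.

13.8

Flow: 39 L/min ÷ 60 = 0.65 L/s.
Total PEEP = 15 cmH2O (set 14 + intrinsic 1); this is the baseline alveolar pressure.
Equation of motion (constant flow): PIP = Vt/C + R·V̇ + PEEP.
R·V̇ = PIP − Vt/C − PEEP = 41 − 470/27.6 − 15 = 41 − 17.029 − 15 = 8.971 cmH2O.
R = 8.971 / 0.65 = 13.802 cmH2O·s/L.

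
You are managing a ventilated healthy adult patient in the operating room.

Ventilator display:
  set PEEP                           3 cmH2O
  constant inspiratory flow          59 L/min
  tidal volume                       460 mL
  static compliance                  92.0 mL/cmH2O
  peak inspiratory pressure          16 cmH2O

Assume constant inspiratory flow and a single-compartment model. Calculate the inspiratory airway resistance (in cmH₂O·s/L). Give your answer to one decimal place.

Flow: 59 L/min ÷ 60 = 0.9833 L/s.
Equation of motion (constant flow): PIP = Vt/C + R·V̇ + PEEP.
R·V̇ = PIP − Vt/C − PEEP = 16 − 460/92.0 − 3 = 16 − 5.0 − 3 = 8.0 cmH2O.
R = 8.0 / 0.9833 = 8.136 cmH2O·s/L.

8.1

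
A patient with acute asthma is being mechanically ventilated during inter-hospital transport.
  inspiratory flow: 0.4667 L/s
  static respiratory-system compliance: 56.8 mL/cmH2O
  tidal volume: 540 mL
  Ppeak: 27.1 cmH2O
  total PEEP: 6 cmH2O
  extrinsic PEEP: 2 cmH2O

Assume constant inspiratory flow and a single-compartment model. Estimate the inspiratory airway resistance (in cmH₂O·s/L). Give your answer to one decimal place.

Total PEEP = 6 cmH2O (set 2 + intrinsic 4); this is the baseline alveolar pressure.
Equation of motion (constant flow): PIP = Vt/C + R·V̇ + PEEP.
R·V̇ = PIP − Vt/C − PEEP = 27.1 − 540/56.8 − 6 = 27.1 − 9.507 − 6 = 11.593 cmH2O.
R = 11.593 / 0.4667 = 24.84 cmH2O·s/L.

24.8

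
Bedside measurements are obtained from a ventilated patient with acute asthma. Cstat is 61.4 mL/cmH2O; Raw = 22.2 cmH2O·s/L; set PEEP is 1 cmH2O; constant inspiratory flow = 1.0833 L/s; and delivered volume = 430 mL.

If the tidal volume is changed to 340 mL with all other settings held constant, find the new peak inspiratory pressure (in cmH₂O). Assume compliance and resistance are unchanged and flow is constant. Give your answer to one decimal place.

30.6

PIP = Vt/C + R·V̇ + PEEP (constant-flow equation of motion).
Only the elastic term changes: ΔPIP = ΔVt / C = (340 − 430) / 61.4 = -1.466 cmH2O.
Original PIP = 430/61.4 + 22.2×1.0833 + 1 = 32.053 cmH2O; new PIP = 32.053 + (-1.466) = 30.587 cmH2O.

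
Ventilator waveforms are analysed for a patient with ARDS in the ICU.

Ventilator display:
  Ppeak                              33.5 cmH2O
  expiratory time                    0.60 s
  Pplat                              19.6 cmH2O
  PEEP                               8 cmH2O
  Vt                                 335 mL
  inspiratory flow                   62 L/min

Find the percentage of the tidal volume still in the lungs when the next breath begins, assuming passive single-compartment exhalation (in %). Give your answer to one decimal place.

21.3

Flow: 62 L/min ÷ 60 = 1.0333 L/s.
R = (PIP − Pplat)/V̇ = (33.5 − 19.6) / 1.0333 = 13.9/1.0333 = 13.452 cmH2O·s/L.
C = Vt/(Pplat − PEEP) = 335.0 / (19.6 − 8) = 335.0/11.6 = 28.879 mL/cmH2O.
τ = R × C = 13.452 × 0.02888 L/cmH2O = 0.3885 s.
Fraction remaining at end-expiration = e^(−Te/τ) = e^(−0.60/0.3885) = 0.2134 → 21.34%.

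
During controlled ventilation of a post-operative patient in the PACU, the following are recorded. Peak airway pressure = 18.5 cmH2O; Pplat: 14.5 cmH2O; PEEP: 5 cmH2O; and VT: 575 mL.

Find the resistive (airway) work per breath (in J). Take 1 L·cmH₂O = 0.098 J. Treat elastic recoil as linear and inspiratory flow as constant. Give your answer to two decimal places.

0.23

With constant inspiratory flow the resistive pressure is constant at PIP − Pplat = 18.5 − 14.5 = 4.0 cmH2O, so resistive work = 4.0 × 0.575 = 2.3 L·cmH2O.
× 0.098 J/(L·cmH2O) → 0.2254 J.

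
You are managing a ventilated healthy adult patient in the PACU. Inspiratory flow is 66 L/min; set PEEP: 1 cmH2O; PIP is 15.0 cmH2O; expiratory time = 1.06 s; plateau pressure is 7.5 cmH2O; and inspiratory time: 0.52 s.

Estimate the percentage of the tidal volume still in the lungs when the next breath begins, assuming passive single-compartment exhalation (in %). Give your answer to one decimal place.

Flow: 66 L/min ÷ 60 = 1.1 L/s.
Vt = flow × Ti = 1.1 L/s × 0.52 s × 1000 mL/L = 572.0 mL.
R = (PIP − Pplat)/V̇ = (15.0 − 7.5) / 1.1 = 7.5/1.1 = 6.818 cmH2O·s/L.
C = Vt/(Pplat − PEEP) = 572.0 / (7.5 − 1) = 572.0/6.5 = 88.0 mL/cmH2O.
τ = R × C = 6.818 × 0.088 L/cmH2O = 0.6 s.
Fraction remaining at end-expiration = e^(−Te/τ) = e^(−1.06/0.6) = 0.1709 → 17.09%.

17.1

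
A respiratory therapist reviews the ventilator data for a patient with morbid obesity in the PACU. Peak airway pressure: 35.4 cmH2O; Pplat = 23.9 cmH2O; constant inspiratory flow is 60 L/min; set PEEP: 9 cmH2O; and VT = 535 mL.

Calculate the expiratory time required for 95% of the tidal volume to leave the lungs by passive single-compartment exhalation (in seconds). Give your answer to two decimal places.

1.24

Flow: 60 L/min ÷ 60 = 1 L/s.
R = (PIP − Pplat)/V̇ = (35.4 − 23.9) / 1 = 11.5/1 = 11.5 cmH2O·s/L.
C = Vt/(Pplat − PEEP) = 535.0 / (23.9 − 9) = 535.0/14.9 = 35.906 mL/cmH2O.
τ = R × C = 11.5 × 0.03591 L/cmH2O = 0.413 s.
t = −τ·ln(1 − 0.95) = −0.413·ln(0.05) = 1.237 s.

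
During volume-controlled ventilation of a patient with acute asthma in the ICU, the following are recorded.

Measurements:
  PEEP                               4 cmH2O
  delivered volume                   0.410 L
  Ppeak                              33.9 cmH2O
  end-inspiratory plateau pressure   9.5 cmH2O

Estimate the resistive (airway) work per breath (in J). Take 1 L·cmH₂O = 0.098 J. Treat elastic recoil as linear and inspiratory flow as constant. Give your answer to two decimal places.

0.98

With constant inspiratory flow the resistive pressure is constant at PIP − Pplat = 33.9 − 9.5 = 24.4 cmH2O, so resistive work = 24.4 × 0.410 = 10.004 L·cmH2O.
× 0.098 J/(L·cmH2O) → 0.9804 J.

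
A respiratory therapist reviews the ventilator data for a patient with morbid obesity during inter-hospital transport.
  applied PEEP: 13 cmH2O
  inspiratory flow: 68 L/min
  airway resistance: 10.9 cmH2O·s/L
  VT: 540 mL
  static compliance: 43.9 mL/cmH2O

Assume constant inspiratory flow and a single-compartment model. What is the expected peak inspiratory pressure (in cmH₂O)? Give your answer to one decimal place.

Flow: 68 L/min ÷ 60 = 1.1333 L/s.
Equation of motion (constant flow): PIP = Vt/C + R·V̇ + PEEP.
PIP = 540/43.9 + 10.9×1.1333 + 13 = 12.301 + 12.353 + 13 = 37.654 cmH2O.

37.7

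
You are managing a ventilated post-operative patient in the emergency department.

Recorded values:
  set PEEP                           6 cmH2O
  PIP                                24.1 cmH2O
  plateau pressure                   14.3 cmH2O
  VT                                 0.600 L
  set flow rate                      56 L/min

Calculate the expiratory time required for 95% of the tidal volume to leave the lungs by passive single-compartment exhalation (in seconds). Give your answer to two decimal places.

2.27

Flow: 56 L/min ÷ 60 = 0.9333 L/s.
R = (PIP − Pplat)/V̇ = (24.1 − 14.3) / 0.9333 = 9.8/0.9333 = 10.5 cmH2O·s/L.
C = Vt/(Pplat − PEEP) = 600.0 / (14.3 − 6) = 600.0/8.3 = 72.289 mL/cmH2O.
τ = R × C = 10.5 × 0.07229 L/cmH2O = 0.759 s.
t = −τ·ln(1 − 0.95) = −0.759·ln(0.05) = 2.274 s.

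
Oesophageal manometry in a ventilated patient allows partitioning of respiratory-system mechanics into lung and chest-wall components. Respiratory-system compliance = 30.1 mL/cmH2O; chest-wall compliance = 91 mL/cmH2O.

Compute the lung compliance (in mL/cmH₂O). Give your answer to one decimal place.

45.0

1/CL = 1/Crs − 1/Ccw.
1/CL = 1/30.1 − 1/91 = 0.02223.
CL = 44.984 mL/cmH2O.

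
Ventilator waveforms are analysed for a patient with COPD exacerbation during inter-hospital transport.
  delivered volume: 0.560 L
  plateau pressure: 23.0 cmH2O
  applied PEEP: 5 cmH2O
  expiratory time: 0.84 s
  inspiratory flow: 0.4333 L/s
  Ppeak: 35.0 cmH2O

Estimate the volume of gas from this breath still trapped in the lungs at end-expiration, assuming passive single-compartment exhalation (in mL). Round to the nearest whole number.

211

R = (PIP − Pplat)/V̇ = (35.0 − 23.0) / 0.4333 = 12.0/0.4333 = 27.694 cmH2O·s/L.
C = Vt/(Pplat − PEEP) = 560.0 / (23.0 − 5) = 560.0/18.0 = 31.111 mL/cmH2O.
τ = R × C = 27.694 × 0.03111 L/cmH2O = 0.8616 s.
Fraction remaining = e^(−Te/τ) = e^(−0.84/0.8616) = 0.3772.
Trapped volume = 560.0 × 0.3772 = 211.23 mL.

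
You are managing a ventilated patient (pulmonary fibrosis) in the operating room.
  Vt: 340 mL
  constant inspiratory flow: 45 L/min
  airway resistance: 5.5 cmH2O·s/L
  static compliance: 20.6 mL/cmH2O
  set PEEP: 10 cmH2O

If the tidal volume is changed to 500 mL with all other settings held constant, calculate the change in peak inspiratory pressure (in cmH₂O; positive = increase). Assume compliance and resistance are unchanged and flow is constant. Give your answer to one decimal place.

PIP = Vt/C + R·V̇ + PEEP (constant-flow equation of motion).
Only the elastic term changes: ΔPIP = ΔVt / C = (500 − 340) / 20.6 = 7.767 cmH2O.

7.8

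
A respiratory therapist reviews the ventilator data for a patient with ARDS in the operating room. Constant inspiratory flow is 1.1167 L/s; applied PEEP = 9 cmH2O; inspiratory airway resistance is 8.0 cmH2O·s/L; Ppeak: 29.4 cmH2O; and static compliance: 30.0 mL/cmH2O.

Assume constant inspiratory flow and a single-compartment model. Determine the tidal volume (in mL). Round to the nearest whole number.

344

Equation of motion (constant flow): PIP = Vt/C + R·V̇ + PEEP.
Vt/C = PIP − R·V̇ − PEEP = 29.4 − 8.934 − 9 = 11.466 cmH2O.
Vt = C × 11.466 = 30.0 × 11.466 = 343.98 mL.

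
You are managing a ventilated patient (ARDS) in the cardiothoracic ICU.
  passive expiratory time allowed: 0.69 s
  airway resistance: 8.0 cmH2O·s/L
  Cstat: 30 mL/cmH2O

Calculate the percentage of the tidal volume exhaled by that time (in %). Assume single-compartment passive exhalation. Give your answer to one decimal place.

94.4

τ = R × C = 8.0 × 30 mL/cmH2O = 8.0 × 0.030 L/cmH2O = 0.24 s.
Passive exhalation: V(t)/V₀ = e^(−t/τ) = e^(−0.69/0.24) = 0.05642.
Fraction exhaled = 1 − 0.05642 = 0.9436 → 94.36%.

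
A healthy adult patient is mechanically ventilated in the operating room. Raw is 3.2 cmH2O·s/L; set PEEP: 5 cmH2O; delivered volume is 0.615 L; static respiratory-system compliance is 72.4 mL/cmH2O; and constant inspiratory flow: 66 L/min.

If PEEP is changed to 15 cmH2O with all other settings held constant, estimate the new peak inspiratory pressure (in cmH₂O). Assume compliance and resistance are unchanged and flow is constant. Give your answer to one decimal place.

Flow: 66 L/min ÷ 60 = 1.1 L/s.
PIP = Vt/C + R·V̇ + PEEP (constant-flow equation of motion).
Only the baseline term changes: ΔPIP = ΔPEEP = 15 − 5 = 10.0 cmH2O.
Original PIP = 615/72.4 + 3.2×1.1 + 5 = 17.014 cmH2O; new PIP = 17.014 + (10.0) = 27.014 cmH2O.

27.0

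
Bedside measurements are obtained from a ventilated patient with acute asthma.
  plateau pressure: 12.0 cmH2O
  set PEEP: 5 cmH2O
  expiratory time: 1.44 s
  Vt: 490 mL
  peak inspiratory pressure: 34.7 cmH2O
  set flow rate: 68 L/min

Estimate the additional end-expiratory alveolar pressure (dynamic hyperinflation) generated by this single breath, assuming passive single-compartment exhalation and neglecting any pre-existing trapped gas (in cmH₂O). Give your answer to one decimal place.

2.5

Flow: 68 L/min ÷ 60 = 1.1333 L/s.
R = (PIP − Pplat)/V̇ = (34.7 − 12.0) / 1.1333 = 22.7/1.1333 = 20.03 cmH2O·s/L.
C = Vt/(Pplat − PEEP) = 490.0 / (12.0 − 5) = 490.0/7.0 = 70.0 mL/cmH2O.
τ = R × C = 20.03 × 0.07 L/cmH2O = 1.402 s.
Fraction remaining = e^(−Te/τ) = e^(−1.44/1.402) = 0.358; trapped volume = 490.0 × 0.358 = 175.42 mL.
Additional alveolar pressure from trapping ≈ V_trapped / C = 175.42 / 70.0 = 2.506 cmH2O.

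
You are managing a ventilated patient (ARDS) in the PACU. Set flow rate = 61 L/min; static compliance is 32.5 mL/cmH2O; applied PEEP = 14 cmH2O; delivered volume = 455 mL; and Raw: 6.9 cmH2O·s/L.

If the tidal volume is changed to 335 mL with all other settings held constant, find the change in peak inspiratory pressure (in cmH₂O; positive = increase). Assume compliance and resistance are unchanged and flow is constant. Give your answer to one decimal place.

-3.7

PIP = Vt/C + R·V̇ + PEEP (constant-flow equation of motion).
Only the elastic term changes: ΔPIP = ΔVt / C = (335 − 455) / 32.5 = -3.692 cmH2O.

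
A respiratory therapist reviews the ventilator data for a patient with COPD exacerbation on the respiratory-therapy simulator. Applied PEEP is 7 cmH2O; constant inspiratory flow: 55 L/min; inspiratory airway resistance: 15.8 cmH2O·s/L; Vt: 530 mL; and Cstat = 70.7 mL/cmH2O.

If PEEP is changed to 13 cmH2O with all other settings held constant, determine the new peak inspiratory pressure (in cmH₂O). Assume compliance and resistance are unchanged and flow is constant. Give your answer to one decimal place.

35.0

Flow: 55 L/min ÷ 60 = 0.9167 L/s.
PIP = Vt/C + R·V̇ + PEEP (constant-flow equation of motion).
Only the baseline term changes: ΔPIP = ΔPEEP = 13 − 7 = 6.0 cmH2O.
Original PIP = 530/70.7 + 15.8×0.9167 + 7 = 28.98 cmH2O; new PIP = 28.98 + (6.0) = 34.98 cmH2O.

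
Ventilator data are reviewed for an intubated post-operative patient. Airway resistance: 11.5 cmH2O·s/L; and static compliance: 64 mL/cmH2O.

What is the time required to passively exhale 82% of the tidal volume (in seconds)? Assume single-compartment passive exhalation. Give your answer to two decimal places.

τ = R × C = 11.5 × 64 mL/cmH2O = 11.5 × 0.064 L/cmH2O = 0.736 s.
Exhaled fraction f = 1 − e^(−t/τ) → t = −τ·ln(1 − f) = −0.736·ln(0.18) = 1.262 s.

1.26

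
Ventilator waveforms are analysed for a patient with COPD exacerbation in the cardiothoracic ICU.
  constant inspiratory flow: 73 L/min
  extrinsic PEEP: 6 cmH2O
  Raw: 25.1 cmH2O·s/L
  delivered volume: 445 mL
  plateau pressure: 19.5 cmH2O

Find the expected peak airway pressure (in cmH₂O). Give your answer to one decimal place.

50.0

Flow: 73 L/min ÷ 60 = 1.2167 L/s.
PIP = Pplat + Raw × flow = 19.5 + 25.1 × 1.2167 = 19.5 + 30.539 = 50.039 cmH2O.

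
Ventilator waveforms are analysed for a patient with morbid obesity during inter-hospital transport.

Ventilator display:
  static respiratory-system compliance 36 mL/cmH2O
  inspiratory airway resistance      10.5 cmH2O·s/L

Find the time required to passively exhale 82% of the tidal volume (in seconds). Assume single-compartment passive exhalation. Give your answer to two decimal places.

0.65

τ = R × C = 10.5 × 36 mL/cmH2O = 10.5 × 0.036 L/cmH2O = 0.378 s.
Exhaled fraction f = 1 − e^(−t/τ) → t = −τ·ln(1 − f) = −0.378·ln(0.18) = 0.6482 s.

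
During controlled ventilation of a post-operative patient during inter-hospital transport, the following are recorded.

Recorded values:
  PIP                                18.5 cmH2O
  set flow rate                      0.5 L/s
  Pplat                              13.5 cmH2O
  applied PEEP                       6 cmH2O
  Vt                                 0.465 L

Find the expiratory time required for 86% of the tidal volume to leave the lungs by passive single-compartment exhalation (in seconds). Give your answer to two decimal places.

1.22

R = (PIP − Pplat)/V̇ = (18.5 − 13.5) / 0.5 = 5.0/0.5 = 10.0 cmH2O·s/L.
C = Vt/(Pplat − PEEP) = 465.0 / (13.5 − 6) = 465.0/7.5 = 62.0 mL/cmH2O.
τ = R × C = 10.0 × 0.062 L/cmH2O = 0.62 s.
t = −τ·ln(1 − 0.86) = −0.62·ln(0.14) = 1.219 s.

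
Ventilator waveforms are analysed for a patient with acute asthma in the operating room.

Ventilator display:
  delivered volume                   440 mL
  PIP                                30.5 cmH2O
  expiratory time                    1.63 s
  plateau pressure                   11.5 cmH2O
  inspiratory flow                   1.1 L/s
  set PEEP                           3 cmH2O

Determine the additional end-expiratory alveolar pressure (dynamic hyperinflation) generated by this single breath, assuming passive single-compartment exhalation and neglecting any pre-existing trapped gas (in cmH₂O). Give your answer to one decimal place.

R = (PIP − Pplat)/V̇ = (30.5 − 11.5) / 1.1 = 19.0/1.1 = 17.273 cmH2O·s/L.
C = Vt/(Pplat − PEEP) = 440.0 / (11.5 − 3) = 440.0/8.5 = 51.765 mL/cmH2O.
τ = R × C = 17.273 × 0.05177 L/cmH2O = 0.8942 s.
Fraction remaining = e^(−Te/τ) = e^(−1.63/0.8942) = 0.1616; trapped volume = 440.0 × 0.1616 = 71.104 mL.
Additional alveolar pressure from trapping ≈ V_trapped / C = 71.104 / 51.765 = 1.374 cmH2O.

1.4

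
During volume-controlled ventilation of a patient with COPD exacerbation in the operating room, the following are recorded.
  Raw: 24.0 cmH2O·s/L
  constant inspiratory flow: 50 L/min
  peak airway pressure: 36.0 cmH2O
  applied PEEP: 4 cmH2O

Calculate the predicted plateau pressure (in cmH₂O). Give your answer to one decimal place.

Flow: 50 L/min ÷ 60 = 0.8333 L/s.
Pplat = PIP − Raw × flow = 36.0 − 24.0 × 0.8333 = 36.0 − 19.999 = 16.001 cmH2O.

16.0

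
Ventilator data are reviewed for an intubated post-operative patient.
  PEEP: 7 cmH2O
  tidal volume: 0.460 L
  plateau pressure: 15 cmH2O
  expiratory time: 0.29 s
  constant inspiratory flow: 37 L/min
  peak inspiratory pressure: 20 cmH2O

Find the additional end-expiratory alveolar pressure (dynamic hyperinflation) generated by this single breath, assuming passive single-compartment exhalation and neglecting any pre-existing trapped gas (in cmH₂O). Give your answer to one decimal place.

Flow: 37 L/min ÷ 60 = 0.6167 L/s.
R = (PIP − Pplat)/V̇ = (20 − 15) / 0.6167 = 5.0/0.6167 = 8.108 cmH2O·s/L.
C = Vt/(Pplat − PEEP) = 460.0 / (15 − 7) = 460.0/8.0 = 57.5 mL/cmH2O.
τ = R × C = 8.108 × 0.0575 L/cmH2O = 0.4662 s.
Fraction remaining = e^(−Te/τ) = e^(−0.29/0.4662) = 0.5368; trapped volume = 460.0 × 0.5368 = 246.93 mL.
Additional alveolar pressure from trapping ≈ V_trapped / C = 246.93 / 57.5 = 4.294 cmH2O.

4.3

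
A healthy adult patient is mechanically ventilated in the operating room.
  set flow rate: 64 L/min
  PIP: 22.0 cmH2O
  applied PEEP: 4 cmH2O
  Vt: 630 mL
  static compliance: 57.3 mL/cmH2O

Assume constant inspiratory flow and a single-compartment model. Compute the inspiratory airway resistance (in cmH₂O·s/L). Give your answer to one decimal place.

Flow: 64 L/min ÷ 60 = 1.0667 L/s.
Equation of motion (constant flow): PIP = Vt/C + R·V̇ + PEEP.
R·V̇ = PIP − Vt/C − PEEP = 22.0 − 630/57.3 − 4 = 22.0 − 10.995 − 4 = 7.005 cmH2O.
R = 7.005 / 1.0667 = 6.567 cmH2O·s/L.

6.6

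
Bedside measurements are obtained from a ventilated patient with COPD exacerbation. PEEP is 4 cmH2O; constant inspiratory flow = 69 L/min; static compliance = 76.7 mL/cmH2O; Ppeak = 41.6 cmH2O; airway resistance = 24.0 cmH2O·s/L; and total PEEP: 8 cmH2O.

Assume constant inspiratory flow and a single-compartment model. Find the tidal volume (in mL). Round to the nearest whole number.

460

Flow: 69 L/min ÷ 60 = 1.15 L/s.
Total PEEP = 8 cmH2O (set 4 + intrinsic 4); this is the baseline alveolar pressure.
Equation of motion (constant flow): PIP = Vt/C + R·V̇ + PEEP.
Vt/C = PIP − R·V̇ − PEEP = 41.6 − 27.6 − 8 = 6.0 cmH2O.
Vt = C × 6.0 = 76.7 × 6.0 = 460.2 mL.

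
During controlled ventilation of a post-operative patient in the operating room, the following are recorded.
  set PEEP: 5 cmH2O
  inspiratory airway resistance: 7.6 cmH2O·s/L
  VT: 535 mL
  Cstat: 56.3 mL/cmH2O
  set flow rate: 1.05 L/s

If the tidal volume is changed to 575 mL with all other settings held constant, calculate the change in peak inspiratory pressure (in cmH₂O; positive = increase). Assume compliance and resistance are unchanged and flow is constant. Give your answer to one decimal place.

PIP = Vt/C + R·V̇ + PEEP (constant-flow equation of motion).
Only the elastic term changes: ΔPIP = ΔVt / C = (575 − 535) / 56.3 = 0.7105 cmH2O.

0.7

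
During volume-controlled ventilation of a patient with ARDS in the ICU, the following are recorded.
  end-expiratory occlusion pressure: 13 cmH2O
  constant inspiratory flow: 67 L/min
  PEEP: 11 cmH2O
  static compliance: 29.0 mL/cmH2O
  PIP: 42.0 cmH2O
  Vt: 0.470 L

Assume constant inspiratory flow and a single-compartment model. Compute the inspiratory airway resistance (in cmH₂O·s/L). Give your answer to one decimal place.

11.5

Flow: 67 L/min ÷ 60 = 1.1167 L/s.
Total PEEP = 13 cmH2O (set 11 + intrinsic 2); this is the baseline alveolar pressure.
Equation of motion (constant flow): PIP = Vt/C + R·V̇ + PEEP.
R·V̇ = PIP − Vt/C − PEEP = 42.0 − 470/29.0 − 13 = 42.0 − 16.207 − 13 = 12.793 cmH2O.
R = 12.793 / 1.1167 = 11.456 cmH2O·s/L.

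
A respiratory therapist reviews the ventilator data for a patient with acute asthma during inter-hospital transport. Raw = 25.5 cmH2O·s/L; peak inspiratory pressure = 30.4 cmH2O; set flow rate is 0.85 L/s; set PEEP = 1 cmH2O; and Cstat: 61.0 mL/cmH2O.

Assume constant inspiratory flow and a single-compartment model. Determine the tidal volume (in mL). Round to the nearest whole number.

471

Equation of motion (constant flow): PIP = Vt/C + R·V̇ + PEEP.
Vt/C = PIP − R·V̇ − PEEP = 30.4 − 21.675 − 1 = 7.725 cmH2O.
Vt = C × 7.725 = 61.0 × 7.725 = 471.23 mL.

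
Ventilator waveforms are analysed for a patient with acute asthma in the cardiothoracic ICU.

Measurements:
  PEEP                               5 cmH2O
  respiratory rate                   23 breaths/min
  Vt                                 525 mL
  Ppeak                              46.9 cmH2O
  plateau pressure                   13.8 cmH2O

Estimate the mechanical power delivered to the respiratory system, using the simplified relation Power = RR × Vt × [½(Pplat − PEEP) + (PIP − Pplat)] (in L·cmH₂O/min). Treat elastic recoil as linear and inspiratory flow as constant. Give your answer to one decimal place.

452.8

Per-breath work = Vt × [½(Pplat−PEEP) + (PIP−Pplat)] = 0.525 × [0.5×8.8 + 33.1] = 0.525 × 37.5 = 19.688 L·cmH2O.
Power = 23 × 19.688 = 452.82 L·cmH2O/min.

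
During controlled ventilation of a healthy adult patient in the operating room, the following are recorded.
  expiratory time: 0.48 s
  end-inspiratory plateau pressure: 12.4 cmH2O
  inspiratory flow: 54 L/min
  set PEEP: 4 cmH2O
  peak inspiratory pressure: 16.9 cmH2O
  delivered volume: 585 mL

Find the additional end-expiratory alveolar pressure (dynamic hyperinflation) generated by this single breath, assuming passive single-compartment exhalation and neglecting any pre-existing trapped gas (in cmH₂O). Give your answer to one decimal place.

2.1

Flow: 54 L/min ÷ 60 = 0.9 L/s.
R = (PIP − Pplat)/V̇ = (16.9 − 12.4) / 0.9 = 4.5/0.9 = 5.0 cmH2O·s/L.
C = Vt/(Pplat − PEEP) = 585.0 / (12.4 − 4) = 585.0/8.4 = 69.643 mL/cmH2O.
τ = R × C = 5.0 × 0.06964 L/cmH2O = 0.3482 s.
Fraction remaining = e^(−Te/τ) = e^(−0.48/0.3482) = 0.252; trapped volume = 585.0 × 0.252 = 147.42 mL.
Additional alveolar pressure from trapping ≈ V_trapped / C = 147.42 / 69.643 = 2.117 cmH2O.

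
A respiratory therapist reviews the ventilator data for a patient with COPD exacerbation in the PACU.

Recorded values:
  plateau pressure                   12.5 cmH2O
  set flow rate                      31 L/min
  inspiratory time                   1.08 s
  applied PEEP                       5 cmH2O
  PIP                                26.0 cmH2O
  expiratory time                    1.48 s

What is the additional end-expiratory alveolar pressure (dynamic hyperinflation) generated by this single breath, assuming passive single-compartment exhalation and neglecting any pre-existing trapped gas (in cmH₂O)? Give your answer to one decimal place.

Flow: 31 L/min ÷ 60 = 0.5167 L/s.
Vt = flow × Ti = 0.5167 L/s × 1.08 s × 1000 mL/L = 558.04 mL.
R = (PIP − Pplat)/V̇ = (26.0 − 12.5) / 0.5167 = 13.5/0.5167 = 26.127 cmH2O·s/L.
C = Vt/(Pplat − PEEP) = 558.04 / (12.5 − 5) = 558.04/7.5 = 74.405 mL/cmH2O.
τ = R × C = 26.127 × 0.07441 L/cmH2O = 1.944 s.
Fraction remaining = e^(−Te/τ) = e^(−1.48/1.944) = 0.4671; trapped volume = 558.04 × 0.4671 = 260.66 mL.
Additional alveolar pressure from trapping ≈ V_trapped / C = 260.66 / 74.405 = 3.503 cmH2O.

3.5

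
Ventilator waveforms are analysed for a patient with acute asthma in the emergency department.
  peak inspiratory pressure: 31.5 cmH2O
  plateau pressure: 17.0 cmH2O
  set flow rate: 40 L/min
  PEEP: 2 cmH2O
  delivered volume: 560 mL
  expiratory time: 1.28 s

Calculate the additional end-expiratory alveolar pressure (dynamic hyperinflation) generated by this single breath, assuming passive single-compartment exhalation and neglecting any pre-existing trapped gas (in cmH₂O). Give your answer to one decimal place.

Flow: 40 L/min ÷ 60 = 0.6667 L/s.
R = (PIP − Pplat)/V̇ = (31.5 − 17.0) / 0.6667 = 14.5/0.6667 = 21.749 cmH2O·s/L.
C = Vt/(Pplat − PEEP) = 560.0 / (17.0 − 2) = 560.0/15.0 = 37.333 mL/cmH2O.
τ = R × C = 21.749 × 0.03733 L/cmH2O = 0.8119 s.
Fraction remaining = e^(−Te/τ) = e^(−1.28/0.8119) = 0.2067; trapped volume = 560.0 × 0.2067 = 115.75 mL.
Additional alveolar pressure from trapping ≈ V_trapped / C = 115.75 / 37.333 = 3.1 cmH2O.

3.1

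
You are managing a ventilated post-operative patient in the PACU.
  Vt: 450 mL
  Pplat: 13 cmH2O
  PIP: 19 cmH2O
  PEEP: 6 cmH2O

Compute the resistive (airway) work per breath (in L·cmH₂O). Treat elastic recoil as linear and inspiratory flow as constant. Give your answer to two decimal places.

2.70

With constant inspiratory flow the resistive pressure is constant at PIP − Pplat = 19 − 13 = 6.0 cmH2O, so resistive work = 6.0 × 0.450 = 2.7 L·cmH2O.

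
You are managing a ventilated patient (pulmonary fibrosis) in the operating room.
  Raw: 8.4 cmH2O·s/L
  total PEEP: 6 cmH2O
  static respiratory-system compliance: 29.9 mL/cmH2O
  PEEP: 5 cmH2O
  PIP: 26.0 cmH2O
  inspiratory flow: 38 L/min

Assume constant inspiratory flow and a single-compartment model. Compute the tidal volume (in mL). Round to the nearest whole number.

Flow: 38 L/min ÷ 60 = 0.6333 L/s.
Total PEEP = 6 cmH2O (set 5 + intrinsic 1); this is the baseline alveolar pressure.
Equation of motion (constant flow): PIP = Vt/C + R·V̇ + PEEP.
Vt/C = PIP − R·V̇ − PEEP = 26.0 − 5.32 − 6 = 14.68 cmH2O.
Vt = C × 14.68 = 29.9 × 14.68 = 438.93 mL.

439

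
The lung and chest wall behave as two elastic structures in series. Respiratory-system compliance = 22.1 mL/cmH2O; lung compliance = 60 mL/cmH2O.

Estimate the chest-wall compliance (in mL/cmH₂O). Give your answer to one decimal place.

35.0

1/Ccw = 1/Crs − 1/CL.
1/Ccw = 1/22.1 − 1/60 = 0.02858.
Ccw = 34.99 mL/cmH2O.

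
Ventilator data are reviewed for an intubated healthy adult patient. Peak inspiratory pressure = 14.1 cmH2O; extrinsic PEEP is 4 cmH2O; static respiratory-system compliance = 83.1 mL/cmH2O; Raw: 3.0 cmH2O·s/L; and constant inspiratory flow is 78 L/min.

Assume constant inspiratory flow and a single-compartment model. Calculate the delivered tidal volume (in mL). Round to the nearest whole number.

515

Flow: 78 L/min ÷ 60 = 1.3 L/s.
Equation of motion (constant flow): PIP = Vt/C + R·V̇ + PEEP.
Vt/C = PIP − R·V̇ − PEEP = 14.1 − 3.9 − 4 = 6.2 cmH2O.
Vt = C × 6.2 = 83.1 × 6.2 = 515.22 mL.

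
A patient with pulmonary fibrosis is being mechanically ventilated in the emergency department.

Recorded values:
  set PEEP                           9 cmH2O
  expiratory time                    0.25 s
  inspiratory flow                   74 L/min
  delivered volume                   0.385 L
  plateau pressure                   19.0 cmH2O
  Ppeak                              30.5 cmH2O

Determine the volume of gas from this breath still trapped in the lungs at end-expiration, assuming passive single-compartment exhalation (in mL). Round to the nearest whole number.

Flow: 74 L/min ÷ 60 = 1.2333 L/s.
R = (PIP − Pplat)/V̇ = (30.5 − 19.0) / 1.2333 = 11.5/1.2333 = 9.325 cmH2O·s/L.
C = Vt/(Pplat − PEEP) = 385.0 / (19.0 − 9) = 385.0/10.0 = 38.5 mL/cmH2O.
τ = R × C = 9.325 × 0.0385 L/cmH2O = 0.359 s.
Fraction remaining = e^(−Te/τ) = e^(−0.25/0.359) = 0.4984.
Trapped volume = 385.0 × 0.4984 = 191.88 mL.

192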